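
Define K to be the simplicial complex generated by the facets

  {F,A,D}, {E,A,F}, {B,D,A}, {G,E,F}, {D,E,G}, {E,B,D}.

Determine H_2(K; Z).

K has 6 vertices, 12 edges, 6 triangles.
rank ∂_2 = 6, rank ∂_3 = 0 ⇒ b_2 = 6 − 6 − 0 = 0. So H_2 = 0.

H_2 ≅ 0.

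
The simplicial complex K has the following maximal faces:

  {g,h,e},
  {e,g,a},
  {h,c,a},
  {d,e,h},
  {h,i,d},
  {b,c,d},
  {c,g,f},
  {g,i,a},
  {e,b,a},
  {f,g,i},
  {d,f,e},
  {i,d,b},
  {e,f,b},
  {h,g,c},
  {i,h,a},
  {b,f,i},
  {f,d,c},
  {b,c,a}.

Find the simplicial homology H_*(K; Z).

Fix the vertex order a < b < c < d < e < f < g < h < i and write every simplex with vertices in increasing order. Then dim K = 2 and the simplices of K are:

  0-simplices (9): a, b, c, d, e, f, g, h, i
  1-simplices (27): ab, ac, ae, ag, ah, ai, bc, bd, be, bf, bi, cd, cf, cg, ch, de, df, dh, di, ef, eg, eh, fg, fi, gh, gi, hi
  2-simplices (18): abc, abe, ach, aeg, agi, ahi, bcd, bdi, bef, bfi, cdf, cfg, cgh, def, deh, dhi, egh, fgi

so the chain groups are C_0 ≅ Z^9, C_1 ≅ Z^27, C_2 ≅ Z^18.

Boundary ∂_1: C_1 → C_0 sends each edge [p,q] (with p < q) to q − p. For instance
  ∂bc = c − b.
This gives a 9×27 integer matrix of rank 8; reducing to Smith normal form yields diagonal entries (1,1,1,1,1,1,1,1).

Boundary ∂_2: C_2 → C_1 sends each 2-simplex [p,q,r] to [q,r] − [p,r] + [p,q]. For instance
  ∂ahi = hi − ai + ah,
  ∂def = ef − df + de.
The resulting 27×18 matrix has rank 18, and its Smith normal form has invariant factors (1,1,1,1,1,1,1,1,1,1,1,1,1,1,1,1,1,2).

From H_k ≅ ker(∂_k) / im(∂_{k+1}) we obtain:

  H_0: rank C_0 − rank ∂_1 = 9 − 8 = 1, and the invariant factors of ∂_1 are all 1, so H_0 = Z.
  H_1: rank ker ∂_1 − rank ∂_2 = (27 − 8) − 18 = 1, and ∂_2 has invariant factor 2 > 1, so H_1 = Z × Z/2.
  H_2: rank ker ∂_2 − rank ∂_3 = (18 − 18) − 0 = 0, and there is no ∂_3, so H_2 = 0.

H_0 = Z,  H_1 = Z × Z/2,  H_2 = 0.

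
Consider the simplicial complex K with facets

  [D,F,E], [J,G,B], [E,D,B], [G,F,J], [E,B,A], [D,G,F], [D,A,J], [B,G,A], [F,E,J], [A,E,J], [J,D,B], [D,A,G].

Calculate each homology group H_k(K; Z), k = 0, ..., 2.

H_0 ≅ Z,  H_1 ≅ Z/2,  H_2 = 0.

We work with the vertex ordering A < B < D < E < F < G < J. The simplices of K, each written with vertices in increasing order, are:

  0-simplices (7): A, B, D, E, F, G, J
  1-simplices (18): AB, AD, AE, AG, AJ, BD, BE, BG, BJ, DE, DF, DG, DJ, EF, EJ, FG, FJ, GJ
  2-simplices (12): ABE, ABG, ADG, ADJ, AEJ, BDE, BDJ, BGJ, DEF, DFG, EFJ, FGJ

giving chain groups C_0 ≅ Z^7, C_1 ≅ Z^18, C_2 ≅ Z^12.

Boundary ∂_1: C_1 → C_0 is given by ∂[p,q] = [q] − [p].
This gives a 7×18 integer matrix of rank 6; reducing to Smith normal form yields diagonal entries (1,1,1,1,1,1).

∂_2: C_2 → C_1 maps a triangle to the signed sum of its edges. For instance
  ∂FGJ = GJ − FJ + FG,
  ∂AEJ = EJ − AJ + AE.
As a 18×12 matrix over Z this has rank 12, with invariant factors (1,1,1,1,1,1,1,1,1,1,1,2).

Now H_k = ker ∂_k / im ∂_{k+1}, so:

  H_0: rank C_0 − rank ∂_1 = 7 − 6 = 1, and the invariant factors of ∂_1 are all 1, so H_0 = Z.
  H_1: rank ker ∂_1 − rank ∂_2 = (18 − 6) − 12 = 0, and ∂_2 has invariant factor 2 > 1, so H_1 = Z/2.
  H_2: rank ker ∂_2 − rank ∂_3 = (12 − 12) − 0 = 0, and there is no ∂_3, so H_2 = 0.

As a check, the Euler characteristic is 7 − 18 + 12 = 1, which agrees with 1 − 0 + 0 = 1.
(K is a triangulation of the real projective plane RP^2.)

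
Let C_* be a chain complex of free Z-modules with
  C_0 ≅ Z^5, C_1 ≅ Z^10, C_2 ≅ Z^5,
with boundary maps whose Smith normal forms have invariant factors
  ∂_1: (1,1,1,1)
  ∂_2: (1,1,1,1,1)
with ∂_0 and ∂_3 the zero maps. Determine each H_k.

H_0: b_0 = 5 − 0 − 4 = 1; torsion from ∂_1 factors > 1: none. So H_0 = Z.
H_1: b_1 = 10 − 4 − 5 = 1; torsion from ∂_2 factors > 1: none. So H_1 = Z.
H_2: b_2 = 5 − 5 − 0 = 0; torsion from ∂_3 factors > 1: none. So H_2 = 0.

H_0 = Z,  H_1 = Z,  H_2 = 0.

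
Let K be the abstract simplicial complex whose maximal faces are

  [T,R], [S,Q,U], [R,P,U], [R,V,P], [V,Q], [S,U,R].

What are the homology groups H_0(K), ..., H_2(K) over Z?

We work with the vertex ordering P < Q < R < S < T < U < V. The simplices of K, each written with vertices in increasing order, are:

  0-simplices (7): P, Q, R, S, T, U, V
  1-simplices (11): PR, PU, PV, QS, QU, QV, RS, RT, RU, RV, SU
  2-simplices (4): PRU, PRV, QSU, RSU

so the chain groups are C_0 ≅ Z^7, C_1 ≅ Z^11, C_2 ≅ Z^4.

The boundary map ∂_1: C_1 → C_0 is given by ∂[p,q] = [q] − [p]. For instance
  ∂QS = S − Q.
As a 7×11 matrix over Z this has rank 6, with invariant factors (1,1,1,1,1,1).

The boundary map ∂_2: C_2 → C_1 acts by ∂[p,q,r] = [q,r] − [p,r] + [p,q]. For instance
  ∂RSU = SU − RU + RS,
  ∂QSU = SU − QU + QS.
As a 11×4 matrix over Z this has rank 4, with invariant factors (1,1,1,1).

Reading off H_k = ker ∂_k / im ∂_{k+1}:

  H_0: rank C_0 − rank ∂_1 = 7 − 6 = 1, and the invariant factors of ∂_1 are all 1, so H_0 = Z.
  H_1: rank ker ∂_1 − rank ∂_2 = (11 − 6) − 4 = 1, and the invariant factors of ∂_2 are all 1, so H_1 = Z.
  H_2: rank ker ∂_2 − rank ∂_3 = (4 − 4) − 0 = 0, and there is no ∂_3, so H_2 = 0.

H_0 = Z,  H_1 = Z,  H_2 = 0.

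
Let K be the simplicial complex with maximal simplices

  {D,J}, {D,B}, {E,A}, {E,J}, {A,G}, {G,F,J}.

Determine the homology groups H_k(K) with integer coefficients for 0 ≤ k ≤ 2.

Order the vertices as A < B < D < E < F < G < J. Listing each simplex with vertices in this order, K has dimension 2 with simplices:

  0-simplices (7): A, B, D, E, F, G, J
  1-simplices (8): AE, AG, BD, DJ, EJ, FG, FJ, GJ
  2-simplices (1): FGJ

Hence C_0 ≅ Z^7, C_1 ≅ Z^8, C_2 ≅ Z^1.

Boundary ∂_1: C_1 → C_0 is given by ∂[p,q] = [q] − [p]. For instance
  ∂BD = D − B.
The resulting 7×8 matrix has rank 6, and its Smith normal form has invariant factors (1,1,1,1,1,1).

The boundary map ∂_2: C_2 → C_1 sends each 2-simplex [p,q,r] to [q,r] − [p,r] + [p,q]. For instance
  ∂FGJ = GJ − FJ + FG.
This gives a 8×1 integer matrix of rank 1; reducing to Smith normal form yields diagonal entries (1).

From H_k ≅ ker(∂_k) / im(∂_{k+1}) we obtain:

  H_0: rank C_0 − rank ∂_1 = 7 − 6 = 1, and the invariant factors of ∂_1 are all 1, so H_0 = Z.
  H_1: rank ker ∂_1 − rank ∂_2 = (8 − 6) − 1 = 1, and the invariant factors of ∂_2 are all 1, so H_1 = Z.
  H_2: rank ker ∂_2 − rank ∂_3 = (1 − 1) − 0 = 0, and there is no ∂_3, so H_2 = 0.

H_0 ≅ Z,  H_1 ≅ Z,  H_2 = 0.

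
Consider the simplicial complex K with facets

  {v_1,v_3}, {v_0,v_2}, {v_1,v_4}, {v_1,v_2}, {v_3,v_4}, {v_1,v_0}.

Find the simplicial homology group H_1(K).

We work with the vertex ordering v_0 < v_1 < v_2 < v_3 < v_4. The simplices of K, each written with vertices in increasing order, are:

  0-simplices (5): [v_0], [v_1], [v_2], [v_3], [v_4]
  1-simplices (6): [v_0,v_1], [v_0,v_2], [v_1,v_2], [v_1,v_3], [v_1,v_4], [v_3,v_4]

so the chain groups are C_0 ≅ Z^5, C_1 ≅ Z^6.

The boundary map ∂_1: C_1 → C_0 sends each edge [p,q] (with p < q) to q − p. For instance
  ∂[v_0,v_1] = [v_1] − [v_0].
This gives a 5×6 integer matrix of rank 4; reducing to Smith normal form yields diagonal entries (1,1,1,1).

Computing H_k = (kernel of ∂_k) / (image of ∂_{k+1}):

  H_1: rank ker ∂_1 − rank ∂_2 = (6 − 4) − 0 = 2, and there is no ∂_2, so H_1 = Z^2.

H_1 ≅ Z^2.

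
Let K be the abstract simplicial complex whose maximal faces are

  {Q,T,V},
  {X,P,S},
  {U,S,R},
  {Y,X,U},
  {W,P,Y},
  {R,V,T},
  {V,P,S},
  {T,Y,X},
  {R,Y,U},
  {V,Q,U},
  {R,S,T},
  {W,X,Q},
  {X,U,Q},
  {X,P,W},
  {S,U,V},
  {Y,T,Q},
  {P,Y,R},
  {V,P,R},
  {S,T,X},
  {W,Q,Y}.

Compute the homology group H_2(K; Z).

We work with the vertex ordering P < Q < R < S < T < U < V < W < X < Y. The simplices of K, each written with vertices in increasing order, are:

  0-simplices (10): P, Q, R, S, T, U, V, W, X, Y
  1-simplices (30): PR, PS, PV, PW, PX, PY, QT, QU, QV, QW, QX, QY, RS, RT, RU, RV, RY, ST, SU, SV, SX, TV, TX, TY, UV, UX, UY, WX, WY, XY
  2-simplices (20): PRV, PRY, PSV, PSX, PWX, PWY, QTV, QTY, QUV, QUX, QWX, QWY, RST, RSU, RTV, RUY, STX, SUV, TXY, UXY

so the chain groups are C_0 ≅ Z^10, C_1 ≅ Z^30, C_2 ≅ Z^20.

The boundary map ∂_1: C_1 → C_0 maps an edge to its endpoints' difference, ∂[p,q] = q − p. For instance
  ∂WX = X − W.
The 10×30 boundary matrix has rank 9 and Smith normal form diag(1,1,1,1,1,1,1,1,1).

The boundary map ∂_2: C_2 → C_1 maps a triangle to the signed sum of its edges. For instance
  ∂QWX = WX − QX + QW,
  ∂PRY = RY − PY + PR.
As a 30×20 matrix over Z this has rank 20, with invariant factors (1,1,1,1,1,1,1,1,1,1,1,1,1,1,1,1,1,1,1,2).

Computing H_k = (kernel of ∂_k) / (image of ∂_{k+1}):

  H_2: rank ker ∂_2 − rank ∂_3 = (20 − 20) − 0 = 0, and there is no ∂_3, so H_2 = 0.

H_2 ≅ 0.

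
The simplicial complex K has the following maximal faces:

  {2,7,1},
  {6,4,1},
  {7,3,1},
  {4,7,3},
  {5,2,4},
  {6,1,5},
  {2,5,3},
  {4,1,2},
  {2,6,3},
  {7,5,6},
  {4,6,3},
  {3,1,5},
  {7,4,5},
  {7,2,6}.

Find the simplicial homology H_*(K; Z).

We work with the vertex ordering 1 < 2 < 3 < 4 < 5 < 6 < 7. The simplices of K, each written with vertices in increasing order, are:

  0-simplices (7): [1], [2], [3], [4], [5], [6], [7]
  1-simplices (21): [1,2], [1,3], [1,4], [1,5], [1,6], [1,7], [2,3], [2,4], [2,5], [2,6], [2,7], [3,4], [3,5], [3,6], [3,7], [4,5], [4,6], [4,7], [5,6], [5,7], [6,7]
  2-simplices (14): [1,2,4], [1,2,7], [1,3,5], [1,3,7], [1,4,6], [1,5,6], [2,3,5], [2,3,6], [2,4,5], [2,6,7], [3,4,6], [3,4,7], [4,5,7], [5,6,7]

so the chain groups are C_0 ≅ Z^7, C_1 ≅ Z^21, C_2 ≅ Z^14.

Boundary ∂_1: C_1 → C_0 sends each edge [p,q] (with p < q) to q − p.
The resulting 7×21 matrix has rank 6, and its Smith normal form has invariant factors (1,1,1,1,1,1).

The boundary map ∂_2: C_2 → C_1 sends each 2-simplex [p,q,r] to [q,r] − [p,r] + [p,q]. For instance
  ∂[1,5,6] = [5,6] − [1,6] + [1,5],
  ∂[5,6,7] = [6,7] − [5,7] + [5,6].
The resulting 21×14 matrix has rank 13, and its Smith normal form has invariant factors (1,1,1,1,1,1,1,1,1,1,1,1,1).

Now H_k = ker ∂_k / im ∂_{k+1}, so:

  H_0: rank C_0 − rank ∂_1 = 7 − 6 = 1, and the invariant factors of ∂_1 are all 1, so H_0 = Z.
  H_1: rank ker ∂_1 − rank ∂_2 = (21 − 6) − 13 = 2, and the invariant factors of ∂_2 are all 1, so H_1 = Z^2.
  H_2: rank ker ∂_2 − rank ∂_3 = (14 − 13) − 0 = 1, and there is no ∂_3, so H_2 = Z.

(K is a triangulation of the torus T^2.)

H_0 ≅ Z,  H_1 ≅ Z^2,  H_2 ≅ Z.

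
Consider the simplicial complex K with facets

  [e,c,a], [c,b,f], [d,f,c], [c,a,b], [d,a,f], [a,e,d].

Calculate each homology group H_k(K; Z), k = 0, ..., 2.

We work with the vertex ordering a < b < c < d < e < f. The simplices of K, each written with vertices in increasing order, are:

  0-simplices (6): a, b, c, d, e, f
  1-simplices (12): ab, ac, ad, ae, af, bc, bf, cd, ce, cf, de, df
  2-simplices (6): abc, ace, ade, adf, bcf, cdf

Hence C_0 ≅ Z^6, C_1 ≅ Z^12, C_2 ≅ Z^6.

Boundary ∂_1: C_1 → C_0 sends each edge [p,q] (with p < q) to q − p. For instance
  ∂bc = c − b.
The 6×12 boundary matrix has rank 5 and Smith normal form diag(1,1,1,1,1).

The boundary map ∂_2: C_2 → C_1 acts by ∂[p,q,r] = [q,r] − [p,r] + [p,q]. For instance
  ∂bcf = cf − bf + bc,
  ∂abc = bc − ac + ab.
The resulting 12×6 matrix has rank 6, and its Smith normal form has invariant factors (1,1,1,1,1,1).

Reading off H_k = ker ∂_k / im ∂_{k+1}:

  H_0: rank C_0 − rank ∂_1 = 6 − 5 = 1, and the invariant factors of ∂_1 are all 1, so H_0 = Z.
  H_1: rank ker ∂_1 − rank ∂_2 = (12 − 5) − 6 = 1, and the invariant factors of ∂_2 are all 1, so H_1 = Z.
  H_2: rank ker ∂_2 − rank ∂_3 = (6 − 6) − 0 = 0, and there is no ∂_3, so H_2 = 0.

(K is a triangulation of the cylinder S^1 x I.)

H_0 = Z,  H_1 = Z,  H_2 = 0.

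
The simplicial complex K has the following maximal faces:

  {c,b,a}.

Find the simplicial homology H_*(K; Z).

H_0 ≅ Z,  H_1 = 0,  H_2 = 0.

Fix the vertex order a < b < c and write every simplex with vertices in increasing order. Then dim K = 2 and the simplices of K are:

  0-simplices (3): a, b, c
  1-simplices (3): ab, ac, bc
  2-simplices (1): abc

Hence C_0 ≅ Z^3, C_1 ≅ Z^3, C_2 ≅ Z^1.

The boundary map ∂_1: C_1 → C_0 maps an edge to its endpoints' difference, ∂[p,q] = q − p. For instance
  ∂ac = c − a.
The resulting 3×3 matrix has rank 2, and its Smith normal form has invariant factors (1,1).

The boundary map ∂_2: C_2 → C_1 acts by ∂[p,q,r] = [q,r] − [p,r] + [p,q]. For instance
  ∂abc = bc − ac + ab.
The resulting 3×1 matrix has rank 1, and its Smith normal form has invariant factors (1).

Now H_k = ker ∂_k / im ∂_{k+1}, so:

  H_0: rank C_0 − rank ∂_1 = 3 − 2 = 1, and the invariant factors of ∂_1 are all 1, so H_0 ≅ Z.
  H_1: rank ker ∂_1 − rank ∂_2 = (3 − 2) − 1 = 0, and the invariant factors of ∂_2 are all 1, so H_1 ≅ 0.
  H_2: rank ker ∂_2 − rank ∂_3 = (1 − 1) − 0 = 0, and there is no ∂_3, so H_2 ≅ 0.

As a check, the Euler characteristic is 3 − 3 + 1 = 1, which agrees with 1 − 0 + 0 = 1.
(K is a triangulation of the 2-simplex.)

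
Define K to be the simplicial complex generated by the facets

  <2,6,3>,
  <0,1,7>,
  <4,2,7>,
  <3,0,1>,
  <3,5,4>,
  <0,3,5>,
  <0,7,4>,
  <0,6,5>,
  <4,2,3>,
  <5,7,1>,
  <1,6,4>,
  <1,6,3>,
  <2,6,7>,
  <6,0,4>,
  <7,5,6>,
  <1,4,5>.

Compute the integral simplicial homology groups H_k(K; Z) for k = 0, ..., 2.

Fix the vertex order 0 < 1 < 2 < 3 < 4 < 5 < 6 < 7 and write every simplex with vertices in increasing order. Then dim K = 2 and the simplices of K are:

  0-simplices (8): [0], [1], [2], [3], [4], [5], [6], [7]
  1-simplices (24): (24 of them)
  2-simplices (16): [0,1,3], [0,1,7], [0,3,5], [0,4,6], [0,4,7], [0,5,6], [1,3,6], [1,4,5], [1,4,6], [1,5,7], [2,3,4], [2,3,6], [2,4,7], [2,6,7], [3,4,5], [5,6,7]

so the chain groups are C_0 ≅ Z^8, C_1 ≅ Z^24, C_2 ≅ Z^16.

∂_1: C_1 → C_0 sends each edge [p,q] (with p < q) to q − p. For instance
  ∂[3,4] = [4] − [3].
The resulting 8×24 matrix has rank 7, and its Smith normal form has invariant factors (1,1,1,1,1,1,1).

Boundary ∂_2: C_2 → C_1 maps a triangle to the signed sum of its edges. For instance
  ∂[2,3,4] = [3,4] − [2,4] + [2,3],
  ∂[1,4,6] = [4,6] − [1,6] + [1,4].
The 24×16 boundary matrix has rank 15 and Smith normal form diag(1,1,1,1,1,1,1,1,1,1,1,1,1,1,1).

Computing H_k = (kernel of ∂_k) / (image of ∂_{k+1}):

  H_0: rank C_0 − rank ∂_1 = 8 − 7 = 1, and the invariant factors of ∂_1 are all 1, so H_0 ≅ Z.
  H_1: rank ker ∂_1 − rank ∂_2 = (24 − 7) − 15 = 2, and the invariant factors of ∂_2 are all 1, so H_1 ≅ Z^2.
  H_2: rank ker ∂_2 − rank ∂_3 = (16 − 15) − 0 = 1, and there is no ∂_3, so H_2 ≅ Z.

H_0 = Z,  H_1 = Z^2,  H_2 = Z.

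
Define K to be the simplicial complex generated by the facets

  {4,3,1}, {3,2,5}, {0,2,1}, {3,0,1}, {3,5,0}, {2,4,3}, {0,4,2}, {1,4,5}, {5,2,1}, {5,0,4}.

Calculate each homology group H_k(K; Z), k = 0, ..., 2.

Fix the vertex order 0 < 1 < 2 < 3 < 4 < 5 and write every simplex with vertices in increasing order. Then dim K = 2 and the simplices of K are:

  0-simplices (6): [0], [1], [2], [3], [4], [5]
  1-simplices (15): [0,1], [0,2], [0,3], [0,4], [0,5], [1,2], [1,3], [1,4], [1,5], [2,3], [2,4], [2,5], [3,4], [3,5], [4,5]
  2-simplices (10): [0,1,2], [0,1,3], [0,2,4], [0,3,5], [0,4,5], [1,2,5], [1,3,4], [1,4,5], [2,3,4], [2,3,5]

so the chain groups are C_0 ≅ Z^6, C_1 ≅ Z^15, C_2 ≅ Z^10.

The boundary map ∂_1: C_1 → C_0 is given by ∂[p,q] = [q] − [p].
This gives a 6×15 integer matrix of rank 5; reducing to Smith normal form yields diagonal entries (1,1,1,1,1).

The boundary map ∂_2: C_2 → C_1 sends each 2-simplex [p,q,r] to [q,r] − [p,r] + [p,q]. For instance
  ∂[0,4,5] = [4,5] − [0,5] + [0,4],
  ∂[1,3,4] = [3,4] − [1,4] + [1,3].
The 15×10 boundary matrix has rank 10 and Smith normal form diag(1,1,1,1,1,1,1,1,1,2).

Computing H_k = (kernel of ∂_k) / (image of ∂_{k+1}):

  H_0: rank C_0 − rank ∂_1 = 6 − 5 = 1, and the invariant factors of ∂_1 are all 1, so H_0 ≅ Z.
  H_1: rank ker ∂_1 − rank ∂_2 = (15 − 5) − 10 = 0, and ∂_2 has invariant factor 2 > 1, so H_1 ≅ Z/2Z.
  H_2: rank ker ∂_2 − rank ∂_3 = (10 − 10) − 0 = 0, and there is no ∂_3, so H_2 ≅ 0.

H_0 = Z,  H_1 = Z/2Z,  H_2 = 0.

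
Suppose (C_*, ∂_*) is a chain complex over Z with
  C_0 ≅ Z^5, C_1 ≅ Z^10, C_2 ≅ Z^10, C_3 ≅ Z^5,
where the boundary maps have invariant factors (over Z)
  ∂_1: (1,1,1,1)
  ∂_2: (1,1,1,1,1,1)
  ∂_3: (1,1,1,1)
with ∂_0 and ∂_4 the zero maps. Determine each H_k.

H_0: b_0 = 5 − 0 − 4 = 1; torsion from ∂_1 factors > 1: none. So H_0 ≅ Z.
H_1: b_1 = 10 − 4 − 6 = 0; torsion from ∂_2 factors > 1: none. So H_1 ≅ 0.
H_2: b_2 = 10 − 6 − 4 = 0; torsion from ∂_3 factors > 1: none. So H_2 ≅ 0.
H_3: b_3 = 5 − 4 − 0 = 1; torsion from ∂_4 factors > 1: none. So H_3 ≅ Z.

H_0 ≅ Z,  H_1 = 0,  H_2 = 0,  H_3 ≅ Z.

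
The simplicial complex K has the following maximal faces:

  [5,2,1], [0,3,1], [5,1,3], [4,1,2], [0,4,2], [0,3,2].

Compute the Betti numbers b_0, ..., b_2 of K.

We work with the vertex ordering 0 < 1 < 2 < 3 < 4 < 5. The simplices of K, each written with vertices in increasing order, are:

  0-simplices (6): [0], [1], [2], [3], [4], [5]
  1-simplices (12): [0,1], [0,2], [0,3], [0,4], [1,2], [1,3], [1,4], [1,5], [2,3], [2,4], [2,5], [3,5]
  2-simplices (6): [0,1,3], [0,2,3], [0,2,4], [1,2,4], [1,2,5], [1,3,5]

so the chain groups are C_0 ≅ Z^6, C_1 ≅ Z^12, C_2 ≅ Z^6.

∂_1: C_1 → C_0 maps an edge to its endpoints' difference, ∂[p,q] = q − p. For instance
  ∂[1,3] = [3] − [1].
This gives a 6×12 integer matrix of rank 5; reducing to Smith normal form yields diagonal entries (1,1,1,1,1).

The boundary map ∂_2: C_2 → C_1 sends each 2-simplex [p,q,r] to [q,r] − [p,r] + [p,q]. For instance
  ∂[0,1,3] = [1,3] − [0,3] + [0,1],
  ∂[1,2,5] = [2,5] − [1,5] + [1,2].
The 12×6 boundary matrix has rank 6 and Smith normal form diag(1,1,1,1,1,1).

Now H_k = ker ∂_k / im ∂_{k+1}, so:

  H_0: rank C_0 − rank ∂_1 = 6 − 5 = 1, and the invariant factors of ∂_1 are all 1, so H_0 = Z.
  H_1: rank ker ∂_1 − rank ∂_2 = (12 − 5) − 6 = 1, and the invariant factors of ∂_2 are all 1, so H_1 = Z.
  H_2: rank ker ∂_2 − rank ∂_3 = (6 − 6) − 0 = 0, and there is no ∂_3, so H_2 = 0.

(K is a triangulation of the cylinder S^1 x I.)

Hence the Betti numbers are b_0 = 1, b_1 = 1, b_2 = 0.

b_0 = 1, b_1 = 1, b_2 = 0.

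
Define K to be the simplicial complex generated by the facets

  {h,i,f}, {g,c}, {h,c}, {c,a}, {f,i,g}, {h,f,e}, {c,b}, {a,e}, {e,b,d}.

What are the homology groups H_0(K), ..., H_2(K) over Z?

H_0 = Z,  H_1 = Z^3,  H_2 = 0.

Take the total order a < b < c < d < e < f < g < h < i on the vertex set. Then K (dimension 2) consists of the simplices:

  0-simplices (9): a, b, c, d, e, f, g, h, i
  1-simplices (15): ac, ae, bc, bd, be, cg, ch, de, ef, eh, fg, fh, fi, gi, hi
  2-simplices (4): bde, efh, fgi, fhi

Hence C_0 ≅ Z^9, C_1 ≅ Z^15, C_2 ≅ Z^4.

The boundary map ∂_1: C_1 → C_0 sends each edge [p,q] (with p < q) to q − p.
The resulting 9×15 matrix has rank 8, and its Smith normal form has invariant factors (1,1,1,1,1,1,1,1).

The boundary map ∂_2: C_2 → C_1 sends each 2-simplex [p,q,r] to [q,r] − [p,r] + [p,q]. For instance
  ∂efh = fh − eh + ef,
  ∂bde = de − be + bd.
This gives a 15×4 integer matrix of rank 4; reducing to Smith normal form yields diagonal entries (1,1,1,1).

From H_k ≅ ker(∂_k) / im(∂_{k+1}) we obtain:

  H_0: rank C_0 − rank ∂_1 = 9 − 8 = 1, and the invariant factors of ∂_1 are all 1, so H_0 ≅ Z.
  H_1: rank ker ∂_1 − rank ∂_2 = (15 − 8) − 4 = 3, and the invariant factors of ∂_2 are all 1, so H_1 ≅ Z^3.
  H_2: rank ker ∂_2 − rank ∂_3 = (4 − 4) − 0 = 0, and there is no ∂_3, so H_2 ≅ 0.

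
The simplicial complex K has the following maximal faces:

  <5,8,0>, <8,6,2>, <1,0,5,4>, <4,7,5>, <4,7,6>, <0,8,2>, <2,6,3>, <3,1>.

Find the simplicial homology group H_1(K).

We work with the vertex ordering 0 < 1 < 2 < 3 < 4 < 5 < 6 < 7 < 8. The simplices of K, each written with vertices in increasing order, are:

  0-simplices (9): [0], [1], [2], [3], [4], [5], [6], [7], [8]
  1-simplices (19): [0,1], [0,2], [0,4], [0,5], [0,8], [1,3], [1,4], [1,5], [2,3], [2,6], [2,8], [3,6], [4,5], [4,6], [4,7], [5,7], [5,8], [6,7], [6,8]
  2-simplices (10): [0,1,4], [0,1,5], [0,2,8], [0,4,5], [0,5,8], [1,4,5], [2,3,6], [2,6,8], [4,5,7], [4,6,7]
  3-simplices (1): [0,1,4,5]

giving chain groups C_0 ≅ Z^9, C_1 ≅ Z^19, C_2 ≅ Z^10, C_3 ≅ Z^1.

Boundary ∂_1: C_1 → C_0 is given by ∂[p,q] = [q] − [p]. For instance
  ∂[0,2] = [2] − [0].
The resulting 9×19 matrix has rank 8, and its Smith normal form has invariant factors (1,1,1,1,1,1,1,1).

The boundary map ∂_2: C_2 → C_1 sends each 2-simplex [p,q,r] to [q,r] − [p,r] + [p,q]. For instance
  ∂[0,1,4] = [1,4] − [0,4] + [0,1],
  ∂[0,1,5] = [1,5] − [0,5] + [0,1].
The 19×10 boundary matrix has rank 9 and Smith normal form diag(1,1,1,1,1,1,1,1,1).

∂_3: C_3 → C_2 sends each 3-simplex σ to the alternating sum Σ_i (−1)^i (σ with its i-th vertex removed). For instance
  ∂[0,1,4,5] = [1,4,5] − [0,4,5] + [0,1,5] − [0,1,4].
This gives a 10×1 integer matrix of rank 1; reducing to Smith normal form yields diagonal entries (1).

Now H_k = ker ∂_k / im ∂_{k+1}, so:

  H_1: rank ker ∂_1 − rank ∂_2 = (19 − 8) − 9 = 2, and the invariant factors of ∂_2 are all 1, so H_1 = Z^2.

H_1 = Z^2.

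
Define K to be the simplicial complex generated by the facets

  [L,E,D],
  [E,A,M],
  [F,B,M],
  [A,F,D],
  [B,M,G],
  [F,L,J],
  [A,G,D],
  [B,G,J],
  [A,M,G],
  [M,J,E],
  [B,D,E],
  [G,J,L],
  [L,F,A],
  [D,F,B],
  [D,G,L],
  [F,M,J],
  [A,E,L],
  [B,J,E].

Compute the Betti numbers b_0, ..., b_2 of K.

Fix the vertex order A < B < D < E < F < G < J < L < M and write every simplex with vertices in increasing order. Then dim K = 2 and the simplices of K are:

  0-simplices (9): A, B, D, E, F, G, J, L, M
  1-simplices (27): AD, AE, AF, AG, AL, AM, BD, BE, BF, BG, BJ, BM, DE, DF, DG, DL, EJ, EL, EM, FJ, FL, FM, GJ, GL, GM, JL, JM
  2-simplices (18): ADF, ADG, AEL, AEM, AFL, AGM, BDE, BDF, BEJ, BFM, BGJ, BGM, DEL, DGL, EJM, FJL, FJM, GJL

so the chain groups are C_0 ≅ Z^9, C_1 ≅ Z^27, C_2 ≅ Z^18.

The boundary map ∂_1: C_1 → C_0 sends each edge [p,q] (with p < q) to q − p. For instance
  ∂DL = L − D.
This gives a 9×27 integer matrix of rank 8; reducing to Smith normal form yields diagonal entries (1,1,1,1,1,1,1,1).

The boundary map ∂_2: C_2 → C_1 maps a triangle to the signed sum of its edges. For instance
  ∂BGJ = GJ − BJ + BG,
  ∂BEJ = EJ − BJ + BE.
The 27×18 boundary matrix has rank 18 and Smith normal form diag(1,1,1,1,1,1,1,1,1,1,1,1,1,1,1,1,1,2).

From H_k ≅ ker(∂_k) / im(∂_{k+1}) we obtain:

  H_0: rank C_0 − rank ∂_1 = 9 − 8 = 1, and the invariant factors of ∂_1 are all 1, so H_0 = Z.
  H_1: rank ker ∂_1 − rank ∂_2 = (27 − 8) − 18 = 1, and ∂_2 has invariant factor 2 > 1, so H_1 = Z ⊕ Z_2.
  H_2: rank ker ∂_2 − rank ∂_3 = (18 − 18) − 0 = 0, and there is no ∂_3, so H_2 = 0.

(K is a triangulation of the Klein bottle.)

Hence the Betti numbers are b_0 = 1, b_1 = 1, b_2 = 0.

b_0 = 1, b_1 = 1, b_2 = 0.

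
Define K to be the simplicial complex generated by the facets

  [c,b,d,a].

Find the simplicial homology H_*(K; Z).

Order the vertices as a < b < c < d. Listing each simplex with vertices in this order, K has dimension 3 with simplices:

  0-simplices (4): a, b, c, d
  1-simplices (6): ab, ac, ad, bc, bd, cd
  2-simplices (4): abc, abd, acd, bcd
  3-simplices (1): abcd

so the chain groups are C_0 ≅ Z^4, C_1 ≅ Z^6, C_2 ≅ Z^4, C_3 ≅ Z^1.

Boundary ∂_1: C_1 → C_0 maps an edge to its endpoints' difference, ∂[p,q] = q − p.
The resulting 4×6 matrix has rank 3, and its Smith normal form has invariant factors (1,1,1).

The boundary map ∂_2: C_2 → C_1 maps a triangle to the signed sum of its edges. For instance
  ∂bcd = cd − bd + bc,
  ∂acd = cd − ad + ac.
The 6×4 boundary matrix has rank 3 and Smith normal form diag(1,1,1).

The boundary map ∂_3: C_3 → C_2 sends each 3-simplex σ to the alternating sum Σ_i (−1)^i (σ with its i-th vertex removed). For instance
  ∂abcd = bcd − acd + abd − abc.
This gives a 4×1 integer matrix of rank 1; reducing to Smith normal form yields diagonal entries (1).

From H_k ≅ ker(∂_k) / im(∂_{k+1}) we obtain:

  H_0: rank C_0 − rank ∂_1 = 4 − 3 = 1, and the invariant factors of ∂_1 are all 1, so H_0 = Z.
  H_1: rank ker ∂_1 − rank ∂_2 = (6 − 3) − 3 = 0, and the invariant factors of ∂_2 are all 1, so H_1 = 0.
  H_2: rank ker ∂_2 − rank ∂_3 = (4 − 3) − 1 = 0, and the invariant factors of ∂_3 are all 1, so H_2 = 0.
  H_3: rank ker ∂_3 − rank ∂_4 = (1 − 1) − 0 = 0, and there is no ∂_4, so H_3 = 0.

As a check, the Euler characteristic is 4 − 6 + 4 − 1 = 1, which agrees with 1 − 0 + 0 − 0 = 1.

H_0 = Z,  H_1 = 0,  H_2 = 0,  H_3 = 0.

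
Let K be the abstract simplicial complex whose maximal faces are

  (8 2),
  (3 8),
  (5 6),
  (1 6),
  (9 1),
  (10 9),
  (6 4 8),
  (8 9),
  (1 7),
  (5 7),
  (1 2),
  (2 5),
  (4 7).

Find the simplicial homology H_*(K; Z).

H_0 ≅ Z,  H_1 ≅ Z^5,  H_2 = 0.

Order the vertices as 1 < 2 < 3 < 4 < 5 < 6 < 7 < 8 < 9 < 10. Listing each simplex with vertices in this order, K has dimension 2 with simplices:

  0-simplices (10): [1], [2], [3], [4], [5], [6], [7], [8], [9], [10]
  1-simplices (15): [1,2], [1,6], [1,7], [1,9], [2,5], [2,8], [3,8], [4,6], [4,7], [4,8], [5,6], [5,7], [6,8], [8,9], [9,10]
  2-simplices (1): [4,6,8]

giving chain groups C_0 ≅ Z^10, C_1 ≅ Z^15, C_2 ≅ Z^1.

Boundary ∂_1: C_1 → C_0 sends each edge [p,q] (with p < q) to q − p.
The resulting 10×15 matrix has rank 9, and its Smith normal form has invariant factors (1,1,1,1,1,1,1,1,1).

Boundary ∂_2: C_2 → C_1 acts by ∂[p,q,r] = [q,r] − [p,r] + [p,q]. For instance
  ∂[4,6,8] = [6,8] − [4,8] + [4,6].
As a 15×1 matrix over Z this has rank 1, with invariant factors (1).

Now H_k = ker ∂_k / im ∂_{k+1}, so:

  H_0: rank C_0 − rank ∂_1 = 10 − 9 = 1, and the invariant factors of ∂_1 are all 1, so H_0 ≅ Z.
  H_1: rank ker ∂_1 − rank ∂_2 = (15 − 9) − 1 = 5, and the invariant factors of ∂_2 are all 1, so H_1 ≅ Z^5.
  H_2: rank ker ∂_2 − rank ∂_3 = (1 − 1) − 0 = 0, and there is no ∂_3, so H_2 ≅ 0.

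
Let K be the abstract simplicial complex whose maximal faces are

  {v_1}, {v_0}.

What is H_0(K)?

Order the vertices as v_0 < v_1. Listing each simplex with vertices in this order, K has dimension 0 with simplices:

  0-simplices (2): [v_0], [v_1]

Hence C_0 ≅ Z^2.

From H_k ≅ ker(∂_k) / im(∂_{k+1}) we obtain:

  H_0: rank C_0 − rank ∂_1 = 2 − 0 = 2, and there is no ∂_1, so H_0 = Z^2.

(K is a triangulation of a set of 2 points.)

H_0 ≅ Z^2.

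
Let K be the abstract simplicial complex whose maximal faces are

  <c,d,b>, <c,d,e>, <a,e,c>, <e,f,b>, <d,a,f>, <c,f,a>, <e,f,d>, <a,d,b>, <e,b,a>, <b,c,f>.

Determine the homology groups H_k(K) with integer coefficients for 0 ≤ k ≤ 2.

H_0 = Z,  H_1 = Z/2Z,  H_2 = 0.

We work with the vertex ordering a < b < c < d < e < f. The simplices of K, each written with vertices in increasing order, are:

  0-simplices (6): a, b, c, d, e, f
  1-simplices (15): ab, ac, ad, ae, af, bc, bd, be, bf, cd, ce, cf, de, df, ef
  2-simplices (10): abd, abe, ace, acf, adf, bcd, bcf, bef, cde, def

giving chain groups C_0 ≅ Z^6, C_1 ≅ Z^15, C_2 ≅ Z^10.

∂_1: C_1 → C_0 maps an edge to its endpoints' difference, ∂[p,q] = q − p. For instance
  ∂ce = e − c.
This gives a 6×15 integer matrix of rank 5; reducing to Smith normal form yields diagonal entries (1,1,1,1,1).

Boundary ∂_2: C_2 → C_1 maps a triangle to the signed sum of its edges. For instance
  ∂def = ef − df + de,
  ∂bcf = cf − bf + bc.
As a 15×10 matrix over Z this has rank 10, with invariant factors (1,1,1,1,1,1,1,1,1,2).

From H_k ≅ ker(∂_k) / im(∂_{k+1}) we obtain:

  H_0: rank C_0 − rank ∂_1 = 6 − 5 = 1, and the invariant factors of ∂_1 are all 1, so H_0 = Z.
  H_1: rank ker ∂_1 − rank ∂_2 = (15 − 5) − 10 = 0, and ∂_2 has invariant factor 2 > 1, so H_1 = Z/2Z.
  H_2: rank ker ∂_2 − rank ∂_3 = (10 − 10) − 0 = 0, and there is no ∂_3, so H_2 = 0.

As a check, the Euler characteristic is 6 − 15 + 10 = 1, which agrees with 1 − 0 + 0 = 1.
(K is a triangulation of the real projective plane RP^2.)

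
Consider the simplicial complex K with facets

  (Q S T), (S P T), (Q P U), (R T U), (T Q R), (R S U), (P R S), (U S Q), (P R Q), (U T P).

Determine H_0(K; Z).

We work with the vertex ordering P < Q < R < S < T < U. The simplices of K, each written with vertices in increasing order, are:

  0-simplices (6): P, Q, R, S, T, U
  1-simplices (15): PQ, PR, PS, PT, PU, QR, QS, QT, QU, RS, RT, RU, ST, SU, TU
  2-simplices (10): PQR, PQU, PRS, PST, PTU, QRT, QST, QSU, RSU, RTU

so the chain groups are C_0 ≅ Z^6, C_1 ≅ Z^15, C_2 ≅ Z^10.

The boundary map ∂_1: C_1 → C_0 sends each edge [p,q] (with p < q) to q − p.
As a 6×15 matrix over Z this has rank 5, with invariant factors (1,1,1,1,1).

The boundary map ∂_2: C_2 → C_1 acts by ∂[p,q,r] = [q,r] − [p,r] + [p,q]. For instance
  ∂RTU = TU − RU + RT,
  ∂QST = ST − QT + QS.
The resulting 15×10 matrix has rank 10, and its Smith normal form has invariant factors (1,1,1,1,1,1,1,1,1,2).

From H_k ≅ ker(∂_k) / im(∂_{k+1}) we obtain:

  H_0: rank C_0 − rank ∂_1 = 6 − 5 = 1, and the invariant factors of ∂_1 are all 1, so H_0 ≅ Z.

(K is a triangulation of the real projective plane RP^2.)

H_0 ≅ Z.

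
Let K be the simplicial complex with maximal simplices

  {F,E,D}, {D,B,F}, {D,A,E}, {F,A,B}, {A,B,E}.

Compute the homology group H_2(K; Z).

Take the total order A < B < D < E < F on the vertex set. Then K (dimension 2) consists of the simplices:

  0-simplices (5): A, B, D, E, F
  1-simplices (10): AB, AD, AE, AF, BD, BE, BF, DE, DF, EF
  2-simplices (5): ABE, ABF, ADE, BDF, DEF

so the chain groups are C_0 ≅ Z^5, C_1 ≅ Z^10, C_2 ≅ Z^5.

The boundary map ∂_1: C_1 → C_0 is given by ∂[p,q] = [q] − [p].
As a 5×10 matrix over Z this has rank 4, with invariant factors (1,1,1,1).

∂_2: C_2 → C_1 maps a triangle to the signed sum of its edges. For instance
  ∂ABF = BF − AF + AB,
  ∂DEF = EF − DF + DE.
As a 10×5 matrix over Z this has rank 5, with invariant factors (1,1,1,1,1).

Reading off H_k = ker ∂_k / im ∂_{k+1}:

  H_2: rank ker ∂_2 − rank ∂_3 = (5 − 5) − 0 = 0, and there is no ∂_3, so H_2 ≅ 0.

(K is a triangulation of the Möbius band.)

H_2 = 0.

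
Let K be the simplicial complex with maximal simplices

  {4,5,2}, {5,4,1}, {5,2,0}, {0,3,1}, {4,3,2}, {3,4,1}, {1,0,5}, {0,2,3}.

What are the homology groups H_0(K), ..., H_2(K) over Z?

Fix the vertex order 0 < 1 < 2 < 3 < 4 < 5 and write every simplex with vertices in increasing order. Then dim K = 2 and the simplices of K are:

  0-simplices (6): [0], [1], [2], [3], [4], [5]
  1-simplices (12): [0,1], [0,2], [0,3], [0,5], [1,3], [1,4], [1,5], [2,3], [2,4], [2,5], [3,4], [4,5]
  2-simplices (8): [0,1,3], [0,1,5], [0,2,3], [0,2,5], [1,3,4], [1,4,5], [2,3,4], [2,4,5]

giving chain groups C_0 ≅ Z^6, C_1 ≅ Z^12, C_2 ≅ Z^8.

Boundary ∂_1: C_1 → C_0 maps an edge to its endpoints' difference, ∂[p,q] = q − p.
This gives a 6×12 integer matrix of rank 5; reducing to Smith normal form yields diagonal entries (1,1,1,1,1).

Boundary ∂_2: C_2 → C_1 sends each 2-simplex [p,q,r] to [q,r] − [p,r] + [p,q]. For instance
  ∂[0,1,3] = [1,3] − [0,3] + [0,1],
  ∂[0,2,3] = [2,3] − [0,3] + [0,2].
This gives a 12×8 integer matrix of rank 7; reducing to Smith normal form yields diagonal entries (1,1,1,1,1,1,1).

Reading off H_k = ker ∂_k / im ∂_{k+1}:

  H_0: rank C_0 − rank ∂_1 = 6 − 5 = 1, and the invariant factors of ∂_1 are all 1, so H_0 = Z.
  H_1: rank ker ∂_1 − rank ∂_2 = (12 − 5) − 7 = 0, and the invariant factors of ∂_2 are all 1, so H_1 = 0.
  H_2: rank ker ∂_2 − rank ∂_3 = (8 − 7) − 0 = 1, and there is no ∂_3, so H_2 = Z.

H_0 ≅ Z,  H_1 = 0,  H_2 ≅ Z.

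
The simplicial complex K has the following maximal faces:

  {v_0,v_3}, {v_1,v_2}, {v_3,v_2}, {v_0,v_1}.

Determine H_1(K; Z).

H_1 ≅ Z.

K has 4 vertices, 4 edges.
rank ∂_1 = 3, rank ∂_2 = 0 ⇒ b_1 = 4 − 3 − 0 = 1. So H_1 ≅ Z.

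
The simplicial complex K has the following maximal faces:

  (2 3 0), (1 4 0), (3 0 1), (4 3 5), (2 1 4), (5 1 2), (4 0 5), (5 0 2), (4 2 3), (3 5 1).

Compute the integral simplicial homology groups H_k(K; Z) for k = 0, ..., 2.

H_0 ≅ Z,  H_1 ≅ Z_2,  H_2 = 0.

Take the total order 0 < 1 < 2 < 3 < 4 < 5 on the vertex set. Then K (dimension 2) consists of the simplices:

  0-simplices (6): [0], [1], [2], [3], [4], [5]
  1-simplices (15): [0,1], [0,2], [0,3], [0,4], [0,5], [1,2], [1,3], [1,4], [1,5], [2,3], [2,4], [2,5], [3,4], [3,5], [4,5]
  2-simplices (10): [0,1,3], [0,1,4], [0,2,3], [0,2,5], [0,4,5], [1,2,4], [1,2,5], [1,3,5], [2,3,4], [3,4,5]

giving chain groups C_0 ≅ Z^6, C_1 ≅ Z^15, C_2 ≅ Z^10.

The boundary map ∂_1: C_1 → C_0 is given by ∂[p,q] = [q] − [p]. For instance
  ∂[2,3] = [3] − [2].
As a 6×15 matrix over Z this has rank 5, with invariant factors (1,1,1,1,1).

∂_2: C_2 → C_1 maps a triangle to the signed sum of its edges. For instance
  ∂[3,4,5] = [4,5] − [3,5] + [3,4],
  ∂[2,3,4] = [3,4] − [2,4] + [2,3].
As a 15×10 matrix over Z this has rank 10, with invariant factors (1,1,1,1,1,1,1,1,1,2).

From H_k ≅ ker(∂_k) / im(∂_{k+1}) we obtain:

  H_0: rank C_0 − rank ∂_1 = 6 − 5 = 1, and the invariant factors of ∂_1 are all 1, so H_0 ≅ Z.
  H_1: rank ker ∂_1 − rank ∂_2 = (15 − 5) − 10 = 0, and ∂_2 has invariant factor 2 > 1, so H_1 ≅ Z_2.
  H_2: rank ker ∂_2 − rank ∂_3 = (10 − 10) − 0 = 0, and there is no ∂_3, so H_2 ≅ 0.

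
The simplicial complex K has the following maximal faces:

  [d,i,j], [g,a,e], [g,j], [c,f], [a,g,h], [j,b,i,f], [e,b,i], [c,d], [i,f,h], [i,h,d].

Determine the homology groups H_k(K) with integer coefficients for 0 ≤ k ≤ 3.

Fix the vertex order a < b < c < d < e < f < g < h < i < j and write every simplex with vertices in increasing order. Then dim K = 3 and the simplices of K are:

  0-simplices (10): a, b, c, d, e, f, g, h, i, j
  1-simplices (21): ae, ag, ah, be, bf, bi, bj, cd, cf, dh, di, dj, eg, ei, fh, fi, fj, gh, gj, hi, ij
  2-simplices (10): aeg, agh, bei, bfi, bfj, bij, dhi, dij, fhi, fij
  3-simplices (1): bfij

so the chain groups are C_0 ≅ Z^10, C_1 ≅ Z^21, C_2 ≅ Z^10, C_3 ≅ Z^1.

Boundary ∂_1: C_1 → C_0 sends each edge [p,q] (with p < q) to q − p. For instance
  ∂eg = g − e.
The resulting 10×21 matrix has rank 9, and its Smith normal form has invariant factors (1,1,1,1,1,1,1,1,1).

∂_2: C_2 → C_1 sends each 2-simplex [p,q,r] to [q,r] − [p,r] + [p,q]. For instance
  ∂bei = ei − bi + be,
  ∂dij = ij − dj + di.
The 21×10 boundary matrix has rank 9 and Smith normal form diag(1,1,1,1,1,1,1,1,1).

∂_3: C_3 → C_2 sends each 3-simplex σ to the alternating sum Σ_i (−1)^i (σ with its i-th vertex removed). For instance
  ∂bfij = fij − bij + bfj − bfi.
As a 10×1 matrix over Z this has rank 1, with invariant factors (1).

Reading off H_k = ker ∂_k / im ∂_{k+1}:

  H_0: rank C_0 − rank ∂_1 = 10 − 9 = 1, and the invariant factors of ∂_1 are all 1, so H_0 = Z.
  H_1: rank ker ∂_1 − rank ∂_2 = (21 − 9) − 9 = 3, and the invariant factors of ∂_2 are all 1, so H_1 = Z^3.
  H_2: rank ker ∂_2 − rank ∂_3 = (10 − 9) − 1 = 0, and the invariant factors of ∂_3 are all 1, so H_2 = 0.
  H_3: rank ker ∂_3 − rank ∂_4 = (1 − 1) − 0 = 0, and there is no ∂_4, so H_3 = 0.

As a check, the Euler characteristic is 10 − 21 + 10 − 1 = -2, which agrees with 1 − 3 + 0 − 0 = -2.

H_0 = Z,  H_1 = Z^3,  H_2 = 0,  H_3 = 0.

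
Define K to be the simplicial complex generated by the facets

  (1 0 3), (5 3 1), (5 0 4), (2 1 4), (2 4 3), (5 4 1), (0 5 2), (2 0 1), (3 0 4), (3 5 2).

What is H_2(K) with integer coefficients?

H_2 = 0.

Take the total order 0 < 1 < 2 < 3 < 4 < 5 on the vertex set. Then K (dimension 2) consists of the simplices:

  0-simplices (6): [0], [1], [2], [3], [4], [5]
  1-simplices (15): [0,1], [0,2], [0,3], [0,4], [0,5], [1,2], [1,3], [1,4], [1,5], [2,3], [2,4], [2,5], [3,4], [3,5], [4,5]
  2-simplices (10): [0,1,2], [0,1,3], [0,2,5], [0,3,4], [0,4,5], [1,2,4], [1,3,5], [1,4,5], [2,3,4], [2,3,5]

giving chain groups C_0 ≅ Z^6, C_1 ≅ Z^15, C_2 ≅ Z^10.

∂_1: C_1 → C_0 sends each edge [p,q] (with p < q) to q − p.
As a 6×15 matrix over Z this has rank 5, with invariant factors (1,1,1,1,1).

Boundary ∂_2: C_2 → C_1 maps a triangle to the signed sum of its edges. For instance
  ∂[0,3,4] = [3,4] − [0,4] + [0,3],
  ∂[0,1,2] = [1,2] − [0,2] + [0,1].
The resulting 15×10 matrix has rank 10, and its Smith normal form has invariant factors (1,1,1,1,1,1,1,1,1,2).

Computing H_k = (kernel of ∂_k) / (image of ∂_{k+1}):

  H_2: rank ker ∂_2 − rank ∂_3 = (10 − 10) − 0 = 0, and there is no ∂_3, so H_2 ≅ 0.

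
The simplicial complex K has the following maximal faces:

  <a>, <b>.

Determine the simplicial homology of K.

H_0 = Z^2.

Take the total order a < b on the vertex set. Then K (dimension 0) consists of the simplices:

  0-simplices (2): a, b

giving chain groups C_0 ≅ Z^2.

Now H_k = ker ∂_k / im ∂_{k+1}, so:

  H_0: rank C_0 − rank ∂_1 = 2 − 0 = 2, and there is no ∂_1, so H_0 = Z^2.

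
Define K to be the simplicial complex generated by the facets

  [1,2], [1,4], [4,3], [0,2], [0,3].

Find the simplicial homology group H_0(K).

Order the vertices as 0 < 1 < 2 < 3 < 4. Listing each simplex with vertices in this order, K has dimension 1 with simplices:

  0-simplices (5): [0], [1], [2], [3], [4]
  1-simplices (5): [0,2], [0,3], [1,2], [1,4], [3,4]

so the chain groups are C_0 ≅ Z^5, C_1 ≅ Z^5.

Boundary ∂_1: C_1 → C_0 sends each edge [p,q] (with p < q) to q − p.
The resulting 5×5 matrix has rank 4, and its Smith normal form has invariant factors (1,1,1,1).

Reading off H_k = ker ∂_k / im ∂_{k+1}:

  H_0: rank C_0 − rank ∂_1 = 5 − 4 = 1, and the invariant factors of ∂_1 are all 1, so H_0 ≅ Z.

(K is a triangulation of the circle S^1.)

H_0 ≅ Z.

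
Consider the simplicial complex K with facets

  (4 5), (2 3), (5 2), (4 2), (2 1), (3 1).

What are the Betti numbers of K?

Take the total order 1 < 2 < 3 < 4 < 5 on the vertex set. Then K (dimension 1) consists of the simplices:

  0-simplices (5): [1], [2], [3], [4], [5]
  1-simplices (6): [1,2], [1,3], [2,3], [2,4], [2,5], [4,5]

so the chain groups are C_0 ≅ Z^5, C_1 ≅ Z^6.

The boundary map ∂_1: C_1 → C_0 is given by ∂[p,q] = [q] − [p]. For instance
  ∂[1,2] = [2] − [1].
The resulting 5×6 matrix has rank 4, and its Smith normal form has invariant factors (1,1,1,1).

Now H_k = ker ∂_k / im ∂_{k+1}, so:

  H_0: rank C_0 − rank ∂_1 = 5 − 4 = 1, and the invariant factors of ∂_1 are all 1, so H_0 = Z.
  H_1: rank ker ∂_1 − rank ∂_2 = (6 − 4) − 0 = 2, and there is no ∂_2, so H_1 = Z^2.

Hence the Betti numbers are b_0 = 1, b_1 = 2.

b_0 = 1, b_1 = 2.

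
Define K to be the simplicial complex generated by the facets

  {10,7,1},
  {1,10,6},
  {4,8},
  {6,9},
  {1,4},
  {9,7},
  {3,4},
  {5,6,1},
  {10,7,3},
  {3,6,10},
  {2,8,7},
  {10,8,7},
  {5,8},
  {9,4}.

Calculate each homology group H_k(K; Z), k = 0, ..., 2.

H_0 = Z,  H_1 = Z^5,  H_2 = 0.

Order the vertices as 1 < 2 < 3 < 4 < 5 < 6 < 7 < 8 < 9 < 10. Listing each simplex with vertices in this order, K has dimension 2 with simplices:

  0-simplices (10): [1], [2], [3], [4], [5], [6], [7], [8], [9], [10]
  1-simplices (21): [1,4], [1,5], [1,6], [1,7], [1,10], [2,7], [2,8], [3,4], [3,6], [3,7], [3,10], [4,8], [4,9], [5,6], [5,8], [6,9], [6,10], [7,8], [7,9], [7,10], [8,10]
  2-simplices (7): [1,5,6], [1,6,10], [1,7,10], [2,7,8], [3,6,10], [3,7,10], [7,8,10]

giving chain groups C_0 ≅ Z^10, C_1 ≅ Z^21, C_2 ≅ Z^7.

∂_1: C_1 → C_0 sends each edge [p,q] (with p < q) to q − p.
As a 10×21 matrix over Z this has rank 9, with invariant factors (1,1,1,1,1,1,1,1,1).

The boundary map ∂_2: C_2 → C_1 maps a triangle to the signed sum of its edges. For instance
  ∂[3,7,10] = [7,10] − [3,10] + [3,7],
  ∂[2,7,8] = [7,8] − [2,8] + [2,7].
The 21×7 boundary matrix has rank 7 and Smith normal form diag(1,1,1,1,1,1,1).

From H_k ≅ ker(∂_k) / im(∂_{k+1}) we obtain:

  H_0: rank C_0 − rank ∂_1 = 10 − 9 = 1, and the invariant factors of ∂_1 are all 1, so H_0 = Z.
  H_1: rank ker ∂_1 − rank ∂_2 = (21 − 9) − 7 = 5, and the invariant factors of ∂_2 are all 1, so H_1 = Z^5.
  H_2: rank ker ∂_2 − rank ∂_3 = (7 − 7) − 0 = 0, and there is no ∂_3, so H_2 = 0.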